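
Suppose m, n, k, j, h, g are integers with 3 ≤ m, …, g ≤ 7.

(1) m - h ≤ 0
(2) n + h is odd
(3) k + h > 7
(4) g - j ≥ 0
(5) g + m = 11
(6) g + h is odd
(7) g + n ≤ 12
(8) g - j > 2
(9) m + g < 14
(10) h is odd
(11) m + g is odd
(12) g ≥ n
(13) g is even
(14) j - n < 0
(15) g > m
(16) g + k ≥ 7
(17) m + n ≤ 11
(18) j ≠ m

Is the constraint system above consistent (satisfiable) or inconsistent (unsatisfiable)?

Take m = 5, n = 4, k = 3, j = 3, h = 7, g = 6. Then constraint 1: m - h = -2; constraint 3: k + h = 10, and every other listed constraint is also met.

Satisfiable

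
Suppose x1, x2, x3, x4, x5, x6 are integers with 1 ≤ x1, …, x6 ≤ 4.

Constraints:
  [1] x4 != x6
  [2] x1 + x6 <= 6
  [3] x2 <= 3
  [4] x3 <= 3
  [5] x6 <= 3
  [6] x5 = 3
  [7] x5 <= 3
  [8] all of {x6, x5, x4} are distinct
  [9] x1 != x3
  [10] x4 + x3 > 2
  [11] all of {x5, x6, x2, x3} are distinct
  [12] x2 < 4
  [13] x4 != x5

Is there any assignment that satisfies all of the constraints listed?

Constraints 3, 4, 5, and 7 confine each of x5, x6, x2, x3 to the 3 values {1, …, 3} (the domain already gives each ≥ 1).
Constraint 11 requires all 4 of them to be distinct, but only 3 values are available — impossible by the pigeonhole principle.

Unsatisfiable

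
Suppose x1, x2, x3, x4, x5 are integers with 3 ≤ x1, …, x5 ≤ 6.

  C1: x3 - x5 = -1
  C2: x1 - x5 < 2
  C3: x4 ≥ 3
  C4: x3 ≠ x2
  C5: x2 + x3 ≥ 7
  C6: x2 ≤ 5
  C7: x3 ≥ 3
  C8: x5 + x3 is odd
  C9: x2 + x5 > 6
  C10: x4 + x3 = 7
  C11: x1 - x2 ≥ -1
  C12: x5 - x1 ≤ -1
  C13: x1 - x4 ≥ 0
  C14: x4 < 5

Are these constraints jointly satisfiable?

Satisfiable

Take x1 = 5, x2 = 5, x3 = 3, x4 = 4, x5 = 4. Then constraint 1: x3 - x5 = -1; constraint 2: x1 - x5 = 1; constraint 5: x2 + x3 = 8, and every other listed constraint is also met.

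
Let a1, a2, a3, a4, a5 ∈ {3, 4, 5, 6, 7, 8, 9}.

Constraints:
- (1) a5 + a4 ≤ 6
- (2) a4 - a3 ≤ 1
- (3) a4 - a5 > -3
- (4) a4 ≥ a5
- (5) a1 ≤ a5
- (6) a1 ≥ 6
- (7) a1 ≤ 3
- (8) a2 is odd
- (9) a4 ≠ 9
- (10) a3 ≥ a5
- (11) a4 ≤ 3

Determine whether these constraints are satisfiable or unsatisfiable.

From constraints 5 and 6: a5 ≥ a1 and a1 ≥ 6, so a5 ≥ 6. From constraints 4 and 11: a5 ≤ a4 and a4 ≤ 3, so a5 ≤ 3. But 3 < 6, so no value of a5 works.

Unsatisfiable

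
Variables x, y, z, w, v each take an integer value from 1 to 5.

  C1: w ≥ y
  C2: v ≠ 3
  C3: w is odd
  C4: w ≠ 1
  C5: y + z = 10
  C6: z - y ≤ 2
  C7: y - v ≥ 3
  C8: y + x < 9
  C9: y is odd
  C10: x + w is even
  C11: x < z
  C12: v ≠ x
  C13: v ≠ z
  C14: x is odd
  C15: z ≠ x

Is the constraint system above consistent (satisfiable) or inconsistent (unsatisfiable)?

Satisfiable

Take x = 3, y = 5, z = 5, w = 5, v = 1. Then constraint 5: y + z = 10; constraint 6: z - y = 0; constraint 7: y - v = 4, and every other listed constraint is also met.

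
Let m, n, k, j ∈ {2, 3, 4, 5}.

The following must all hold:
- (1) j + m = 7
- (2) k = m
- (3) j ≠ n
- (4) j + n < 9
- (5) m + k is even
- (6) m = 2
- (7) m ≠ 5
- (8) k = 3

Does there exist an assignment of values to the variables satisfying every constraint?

Unsatisfiable

Constraint 8 fixes k = 3 and constraint 6 fixes m = 2, but constraint 2 requires k = m. Since 3 ≠ 2, contradiction.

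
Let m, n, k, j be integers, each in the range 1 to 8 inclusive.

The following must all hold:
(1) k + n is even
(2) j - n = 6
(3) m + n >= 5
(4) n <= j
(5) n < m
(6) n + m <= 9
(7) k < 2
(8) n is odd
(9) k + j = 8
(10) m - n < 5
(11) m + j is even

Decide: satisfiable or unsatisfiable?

The assignment m = 5, n = 1, k = 1, j = 7 works:
  constraint 2 holds since j - n = 6.
  constraint 3 holds since m + n = 6.
  constraint 6 holds since n + m = 6.
The rest check out directly.

Satisfiable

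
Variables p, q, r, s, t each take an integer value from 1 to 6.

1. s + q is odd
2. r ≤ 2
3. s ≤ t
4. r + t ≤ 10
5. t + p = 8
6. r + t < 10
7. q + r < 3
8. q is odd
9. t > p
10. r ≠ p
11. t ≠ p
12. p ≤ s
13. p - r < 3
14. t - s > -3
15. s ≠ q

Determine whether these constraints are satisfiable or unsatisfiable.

Setting (p, q, r, s, t) = (2, 1, 1, 6, 6) satisfies everything: constraint 4: r + t = 7; constraint 5: t + p = 8, and the others follow.

Satisfiable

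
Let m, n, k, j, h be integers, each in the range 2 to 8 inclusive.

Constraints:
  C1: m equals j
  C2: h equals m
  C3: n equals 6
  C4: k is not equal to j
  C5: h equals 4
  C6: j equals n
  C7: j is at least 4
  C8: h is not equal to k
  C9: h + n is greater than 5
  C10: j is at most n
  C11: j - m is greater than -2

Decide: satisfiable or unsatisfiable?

Unsatisfiable

Constraint 5 fixes h = 4 and constraint 3 fixes n = 6. Constraints 1, 2, and 6 give h = m = j = n, so h = n. But 4 ≠ 6 — contradiction.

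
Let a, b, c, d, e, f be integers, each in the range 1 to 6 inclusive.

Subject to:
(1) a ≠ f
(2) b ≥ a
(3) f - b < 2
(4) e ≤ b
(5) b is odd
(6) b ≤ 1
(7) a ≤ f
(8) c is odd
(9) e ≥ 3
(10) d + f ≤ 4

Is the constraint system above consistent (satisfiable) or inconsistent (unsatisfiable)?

Unsatisfiable

From constraint 9: e ≥ 3. From constraints 4 and 6: e ≤ b and b ≤ 1, so e ≤ 1. But 1 < 3, so no value of e works.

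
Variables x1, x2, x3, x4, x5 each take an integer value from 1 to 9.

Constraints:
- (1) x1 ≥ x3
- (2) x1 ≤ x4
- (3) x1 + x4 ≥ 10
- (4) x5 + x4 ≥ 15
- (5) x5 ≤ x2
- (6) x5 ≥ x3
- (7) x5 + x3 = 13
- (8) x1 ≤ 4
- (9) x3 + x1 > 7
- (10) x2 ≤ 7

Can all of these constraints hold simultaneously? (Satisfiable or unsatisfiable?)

Unsatisfiable

From constraints 5 and 10: x5 ≤ x2 ≤ 7. From constraints 1 and 8: x3 ≤ x1 ≤ 4. Hence x5 + x3 ≤ 11. But constraint 7 requires x5 + x3 = 13, and 13 > 11. Contradiction.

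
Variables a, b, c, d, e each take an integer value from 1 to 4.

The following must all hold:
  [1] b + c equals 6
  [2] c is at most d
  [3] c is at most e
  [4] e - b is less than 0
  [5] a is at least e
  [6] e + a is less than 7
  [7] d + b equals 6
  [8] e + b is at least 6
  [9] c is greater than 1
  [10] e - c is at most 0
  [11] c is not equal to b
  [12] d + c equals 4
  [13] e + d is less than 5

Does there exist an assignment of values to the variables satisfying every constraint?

Satisfiable

One satisfying assignment is a = 2, b = 4, c = 2, d = 2, e = 2.
For the less obvious constraints — constraint 1: b + c = 6; constraint 4: e - b = -2 — and the others hold by inspection.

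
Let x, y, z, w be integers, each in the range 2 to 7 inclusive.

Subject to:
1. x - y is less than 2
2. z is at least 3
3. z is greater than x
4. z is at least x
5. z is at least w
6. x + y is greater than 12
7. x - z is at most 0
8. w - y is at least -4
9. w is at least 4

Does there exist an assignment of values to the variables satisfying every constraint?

Satisfiable

Try x = 6, y = 7, z = 7, w = 4.
Check constraint 1: x - y = -1; constraint 6: x + y = 13. The remaining constraints are straightforward to verify.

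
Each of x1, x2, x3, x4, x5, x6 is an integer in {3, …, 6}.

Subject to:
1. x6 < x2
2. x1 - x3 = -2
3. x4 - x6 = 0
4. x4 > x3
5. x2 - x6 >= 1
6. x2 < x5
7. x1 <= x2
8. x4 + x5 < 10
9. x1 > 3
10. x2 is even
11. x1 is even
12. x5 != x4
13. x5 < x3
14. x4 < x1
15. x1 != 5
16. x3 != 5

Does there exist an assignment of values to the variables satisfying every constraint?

Unsatisfiable

Constraints 4, 6, 7, 13, and 14 give x2 < x5, x5 < x3, x3 < x4, x4 < x1, x1 ≤ x2. Chaining: x2 < x5 < x3 < x4 < x1 ≤ x2, which forces x2 < x2 — impossible.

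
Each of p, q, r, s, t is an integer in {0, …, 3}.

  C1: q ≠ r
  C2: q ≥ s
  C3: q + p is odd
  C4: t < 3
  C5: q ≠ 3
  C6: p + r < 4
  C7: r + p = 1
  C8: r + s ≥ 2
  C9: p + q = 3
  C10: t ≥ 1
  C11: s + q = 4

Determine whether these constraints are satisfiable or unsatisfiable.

Try p = 1, q = 2, r = 0, s = 2, t = 2.
Check constraint 6: p + r = 1; constraint 7: r + p = 1. The remaining constraints are straightforward to verify.

Satisfiable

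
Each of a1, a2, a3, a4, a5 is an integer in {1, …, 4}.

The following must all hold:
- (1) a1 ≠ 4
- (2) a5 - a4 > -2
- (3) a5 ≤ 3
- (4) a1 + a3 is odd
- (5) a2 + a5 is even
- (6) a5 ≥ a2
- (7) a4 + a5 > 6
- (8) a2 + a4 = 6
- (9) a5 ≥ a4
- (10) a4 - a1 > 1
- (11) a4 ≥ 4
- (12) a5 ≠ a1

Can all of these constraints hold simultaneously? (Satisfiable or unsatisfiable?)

Unsatisfiable

From constraints 9 and 11: a5 ≥ a4 and a4 ≥ 4, so a5 ≥ 4. From constraint 3: a5 ≤ 3. But 3 < 4, so no value of a5 works.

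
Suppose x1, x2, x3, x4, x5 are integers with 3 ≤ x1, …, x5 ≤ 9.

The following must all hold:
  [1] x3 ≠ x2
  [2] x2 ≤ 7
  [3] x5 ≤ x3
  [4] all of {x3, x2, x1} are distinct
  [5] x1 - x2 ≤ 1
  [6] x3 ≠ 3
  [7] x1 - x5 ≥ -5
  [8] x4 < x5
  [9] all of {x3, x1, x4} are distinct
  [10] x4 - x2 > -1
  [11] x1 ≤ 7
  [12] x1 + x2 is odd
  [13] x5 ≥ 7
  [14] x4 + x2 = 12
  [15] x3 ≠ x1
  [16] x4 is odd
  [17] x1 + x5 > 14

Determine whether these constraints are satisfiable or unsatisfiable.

Take x1 = 6, x2 = 5, x3 = 9, x4 = 7, x5 = 9. Then constraint 5: x1 - x2 = 1; constraint 7: x1 - x5 = -3; constraint 10: x4 - x2 = 2, and every other listed constraint is also met.

Satisfiable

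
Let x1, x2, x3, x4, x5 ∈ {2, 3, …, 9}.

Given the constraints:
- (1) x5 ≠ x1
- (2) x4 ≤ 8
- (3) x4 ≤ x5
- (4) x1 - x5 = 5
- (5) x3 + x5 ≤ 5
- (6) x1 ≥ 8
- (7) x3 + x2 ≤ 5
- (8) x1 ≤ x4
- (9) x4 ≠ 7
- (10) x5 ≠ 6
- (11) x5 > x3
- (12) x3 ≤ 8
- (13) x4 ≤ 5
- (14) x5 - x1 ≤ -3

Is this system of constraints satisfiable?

Unsatisfiable

From constraints 6 and 8: x4 ≥ x1 and x1 ≥ 8, so x4 ≥ 8. From constraint 13: x4 ≤ 5. But 5 < 8, so no value of x4 works.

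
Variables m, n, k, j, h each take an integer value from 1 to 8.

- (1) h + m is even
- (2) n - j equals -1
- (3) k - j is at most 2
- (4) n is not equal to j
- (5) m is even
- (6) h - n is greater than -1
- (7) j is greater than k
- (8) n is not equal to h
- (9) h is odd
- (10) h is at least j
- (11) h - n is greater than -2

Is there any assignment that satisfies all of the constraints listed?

Unsatisfiable

Constraint 9 makes h odd and constraint 5 makes m even, so h + m must be odd. Constraint 1 says h + m is even — contradiction.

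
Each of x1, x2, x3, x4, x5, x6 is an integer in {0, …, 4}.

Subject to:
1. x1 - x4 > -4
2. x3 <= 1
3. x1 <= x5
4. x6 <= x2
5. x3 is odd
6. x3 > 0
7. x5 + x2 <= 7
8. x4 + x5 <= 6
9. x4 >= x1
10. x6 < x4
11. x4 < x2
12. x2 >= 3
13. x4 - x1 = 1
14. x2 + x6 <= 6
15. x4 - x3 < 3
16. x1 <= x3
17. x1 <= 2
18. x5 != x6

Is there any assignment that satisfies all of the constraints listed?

Setting (x1, x2, x3, x4, x5, x6) = (1, 4, 1, 2, 2, 0) satisfies everything: constraint 1: x1 - x4 = -1; constraint 7: x5 + x2 = 6; constraint 8: x4 + x5 = 4, and the others follow.

Satisfiable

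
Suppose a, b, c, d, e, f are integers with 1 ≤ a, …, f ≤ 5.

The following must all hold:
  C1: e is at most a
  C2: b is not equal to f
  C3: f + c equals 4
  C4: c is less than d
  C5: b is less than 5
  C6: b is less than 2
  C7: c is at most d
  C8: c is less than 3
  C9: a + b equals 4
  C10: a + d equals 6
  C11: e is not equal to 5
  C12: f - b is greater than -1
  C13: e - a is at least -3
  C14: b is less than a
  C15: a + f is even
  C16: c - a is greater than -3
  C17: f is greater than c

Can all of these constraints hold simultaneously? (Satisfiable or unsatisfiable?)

Satisfiable

Setting (a, b, c, d, e, f) = (3, 1, 1, 3, 3, 3) satisfies everything: constraint 3: f + c = 4; constraint 9: a + b = 4; constraint 10: a + d = 6, and the others follow.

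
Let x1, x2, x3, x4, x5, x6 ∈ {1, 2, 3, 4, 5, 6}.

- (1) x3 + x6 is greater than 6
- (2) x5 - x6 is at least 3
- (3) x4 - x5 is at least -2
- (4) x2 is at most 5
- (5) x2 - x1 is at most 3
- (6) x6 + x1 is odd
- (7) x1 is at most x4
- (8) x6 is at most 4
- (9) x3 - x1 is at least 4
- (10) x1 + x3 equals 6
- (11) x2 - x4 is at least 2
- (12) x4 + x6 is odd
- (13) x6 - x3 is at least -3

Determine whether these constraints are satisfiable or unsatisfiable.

Constraints 2, 3, 5, 9, 11, and 13 give x3 − x1 ≥ 4, x1 − x2 ≥ -3, x2 − x4 ≥ 2, x4 − x5 ≥ -2, x5 − x6 ≥ 3, x6 − x3 ≥ -3.
Adding all 6 inequalities: the left sides telescope to 0, and the right sides sum to 4 + (-3) + 2 + (-2) + 3 + (-3) = 1. So 0 ≥ 1, which is false.

Unsatisfiable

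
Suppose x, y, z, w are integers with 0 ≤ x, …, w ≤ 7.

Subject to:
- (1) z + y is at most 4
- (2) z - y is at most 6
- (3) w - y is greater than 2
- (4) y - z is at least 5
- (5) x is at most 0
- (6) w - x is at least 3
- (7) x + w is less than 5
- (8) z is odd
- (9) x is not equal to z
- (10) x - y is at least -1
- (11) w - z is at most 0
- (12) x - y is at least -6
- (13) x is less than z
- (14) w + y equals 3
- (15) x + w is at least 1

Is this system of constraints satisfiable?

Unsatisfiable

Constraints 4, 6, 11, and 12 give x − y ≥ -6, y − z ≥ 5, z − w ≥ 0, w − x ≥ 3.
Adding all 4 inequalities: the left sides telescope to 0, and the right sides sum to (-6) + 5 + 0 + 3 = 2. So 0 ≥ 2, which is false.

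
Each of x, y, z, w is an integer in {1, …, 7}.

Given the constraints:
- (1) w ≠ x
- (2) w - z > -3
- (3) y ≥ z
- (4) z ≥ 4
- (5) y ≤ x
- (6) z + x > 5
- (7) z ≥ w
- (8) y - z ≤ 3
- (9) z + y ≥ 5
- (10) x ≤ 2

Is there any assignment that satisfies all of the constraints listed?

From constraints 3 and 4: y ≥ z and z ≥ 4, so y ≥ 4. From constraints 5 and 10: y ≤ x and x ≤ 2, so y ≤ 2. But 2 < 4, so no value of y works.

Unsatisfiable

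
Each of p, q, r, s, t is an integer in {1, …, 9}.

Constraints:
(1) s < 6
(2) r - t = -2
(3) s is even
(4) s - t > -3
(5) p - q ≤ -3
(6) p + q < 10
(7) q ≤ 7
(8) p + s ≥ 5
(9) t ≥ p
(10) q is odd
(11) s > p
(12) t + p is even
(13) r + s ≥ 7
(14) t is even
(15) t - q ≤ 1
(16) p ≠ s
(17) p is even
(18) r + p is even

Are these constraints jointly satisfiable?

Satisfiable

The assignment p = 2, q = 7, r = 4, s = 4, t = 6 works:
  constraint 2 holds since r - t = -2.
  constraint 4 holds since s - t = -2.
  constraint 5 holds since p - q = -5.
The rest check out directly.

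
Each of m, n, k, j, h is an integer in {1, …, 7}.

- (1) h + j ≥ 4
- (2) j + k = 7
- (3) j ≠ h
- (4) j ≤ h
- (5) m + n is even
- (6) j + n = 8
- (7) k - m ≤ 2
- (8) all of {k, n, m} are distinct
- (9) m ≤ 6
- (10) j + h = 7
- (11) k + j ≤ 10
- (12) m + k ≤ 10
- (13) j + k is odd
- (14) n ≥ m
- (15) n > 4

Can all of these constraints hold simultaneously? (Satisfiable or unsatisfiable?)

The assignment m = 3, n = 5, k = 4, j = 3, h = 4 works:
  constraint 1 holds since h + j = 7.
  constraint 2 holds since j + k = 7.
The rest check out directly.

Satisfiable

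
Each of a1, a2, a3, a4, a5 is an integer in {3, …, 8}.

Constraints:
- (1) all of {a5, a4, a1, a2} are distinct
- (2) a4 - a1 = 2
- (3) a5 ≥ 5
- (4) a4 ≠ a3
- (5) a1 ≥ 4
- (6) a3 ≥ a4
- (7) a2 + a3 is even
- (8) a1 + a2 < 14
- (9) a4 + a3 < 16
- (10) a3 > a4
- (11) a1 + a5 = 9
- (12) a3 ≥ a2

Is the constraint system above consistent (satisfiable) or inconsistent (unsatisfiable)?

One satisfying assignment is a1 = 4, a2 = 7, a3 = 7, a4 = 6, a5 = 5.
For the less obvious constraints — constraint 2: a4 - a1 = 2; constraint 8: a1 + a2 = 11; constraint 9: a4 + a3 = 13 — and the others hold by inspection.

Satisfiable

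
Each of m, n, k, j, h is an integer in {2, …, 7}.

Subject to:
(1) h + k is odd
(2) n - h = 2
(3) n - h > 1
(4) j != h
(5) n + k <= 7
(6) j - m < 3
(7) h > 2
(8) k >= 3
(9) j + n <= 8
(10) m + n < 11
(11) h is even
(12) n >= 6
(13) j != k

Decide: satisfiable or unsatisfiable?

From constraint 12: n ≥ 6. From constraint 8: k ≥ 3. Hence n + k ≥ 9. But constraint 5 requires n + k ≤ 7, and 7 < 9. Contradiction.

Unsatisfiable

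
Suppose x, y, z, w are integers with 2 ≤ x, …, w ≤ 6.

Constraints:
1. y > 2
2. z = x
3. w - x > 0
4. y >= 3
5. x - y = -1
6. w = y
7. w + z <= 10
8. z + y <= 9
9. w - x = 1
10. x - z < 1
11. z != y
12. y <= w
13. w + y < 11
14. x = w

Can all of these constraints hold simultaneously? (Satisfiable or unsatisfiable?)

From constraints 2, 6, and 14, z = x = w = y, so z = y. But constraint 11 says z ≠ y. Contradiction.

Unsatisfiable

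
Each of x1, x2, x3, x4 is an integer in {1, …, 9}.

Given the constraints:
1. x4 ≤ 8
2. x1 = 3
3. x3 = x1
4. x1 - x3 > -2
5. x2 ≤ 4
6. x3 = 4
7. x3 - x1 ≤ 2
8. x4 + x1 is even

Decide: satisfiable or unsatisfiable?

Constraint 6 fixes x3 = 4 and constraint 2 fixes x1 = 3, but constraint 3 requires x3 = x1. Since 4 ≠ 3, contradiction.

Unsatisfiable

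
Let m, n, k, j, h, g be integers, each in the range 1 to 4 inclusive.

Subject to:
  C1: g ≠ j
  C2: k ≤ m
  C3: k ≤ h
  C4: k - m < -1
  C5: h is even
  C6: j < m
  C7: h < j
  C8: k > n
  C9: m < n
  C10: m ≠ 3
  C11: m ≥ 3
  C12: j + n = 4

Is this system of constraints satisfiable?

Unsatisfiable

Constraints 3, 6, 7, 8, and 9 give n < k, k ≤ h, h < j, j < m, m < n. Chaining: n < k ≤ h < j < m < n, which forces n < n — impossible.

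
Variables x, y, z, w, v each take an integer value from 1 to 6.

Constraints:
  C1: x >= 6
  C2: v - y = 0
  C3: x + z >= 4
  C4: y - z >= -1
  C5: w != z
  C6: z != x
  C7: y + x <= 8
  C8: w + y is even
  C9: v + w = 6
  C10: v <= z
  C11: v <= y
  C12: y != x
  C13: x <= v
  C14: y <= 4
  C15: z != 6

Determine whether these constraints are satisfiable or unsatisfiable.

Unsatisfiable

From constraints 1 and 13: v ≥ x and x ≥ 6, so v ≥ 6. From constraints 11 and 14: v ≤ y and y ≤ 4, so v ≤ 4. But 4 < 6, so no value of v works.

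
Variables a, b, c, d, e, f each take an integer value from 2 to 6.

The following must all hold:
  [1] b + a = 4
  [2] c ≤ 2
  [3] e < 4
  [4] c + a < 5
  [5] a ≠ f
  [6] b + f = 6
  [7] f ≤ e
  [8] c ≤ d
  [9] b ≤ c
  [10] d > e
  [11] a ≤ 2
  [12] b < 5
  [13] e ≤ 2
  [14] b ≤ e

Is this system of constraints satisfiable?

Unsatisfiable

From constraints 2 and 9: b ≤ c ≤ 2. From constraints 7 and 13: f ≤ e ≤ 2. Hence b + f ≤ 4. But constraint 6 requires b + f = 6, and 6 > 4. Contradiction.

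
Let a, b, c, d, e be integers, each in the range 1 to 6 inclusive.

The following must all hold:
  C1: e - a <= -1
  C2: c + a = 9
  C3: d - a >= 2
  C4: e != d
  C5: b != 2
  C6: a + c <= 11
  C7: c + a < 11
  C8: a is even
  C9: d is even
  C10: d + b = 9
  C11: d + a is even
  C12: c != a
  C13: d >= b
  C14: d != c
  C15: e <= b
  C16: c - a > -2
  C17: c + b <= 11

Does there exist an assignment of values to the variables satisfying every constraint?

Satisfiable

One satisfying assignment is a = 4, b = 3, c = 5, d = 6, e = 3.
For the less obvious constraints — constraint 1: e - a = -1; constraint 2: c + a = 9; constraint 3: d - a = 2 — and the others hold by inspection.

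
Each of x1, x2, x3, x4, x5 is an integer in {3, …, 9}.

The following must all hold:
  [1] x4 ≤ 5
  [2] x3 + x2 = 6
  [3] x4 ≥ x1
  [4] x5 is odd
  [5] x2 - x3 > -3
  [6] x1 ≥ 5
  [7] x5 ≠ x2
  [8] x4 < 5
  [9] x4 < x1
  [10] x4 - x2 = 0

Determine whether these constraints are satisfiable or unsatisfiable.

From constraints 3 and 6: x4 ≥ x1 and x1 ≥ 5, so x4 ≥ 5. From constraint 8: x4 ≤ 4. But 4 < 5, so no value of x4 works.

Unsatisfiable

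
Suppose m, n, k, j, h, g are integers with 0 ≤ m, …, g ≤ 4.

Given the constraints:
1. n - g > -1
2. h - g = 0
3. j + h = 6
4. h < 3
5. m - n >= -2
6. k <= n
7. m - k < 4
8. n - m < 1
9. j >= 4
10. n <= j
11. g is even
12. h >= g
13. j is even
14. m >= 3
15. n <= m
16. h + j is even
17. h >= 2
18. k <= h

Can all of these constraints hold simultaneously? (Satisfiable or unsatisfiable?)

Satisfiable

Setting (m, n, k, j, h, g) = (4, 4, 2, 4, 2, 2) satisfies everything: constraint 1: n - g = 2; constraint 2: h - g = 0; constraint 3: j + h = 6, and the others follow.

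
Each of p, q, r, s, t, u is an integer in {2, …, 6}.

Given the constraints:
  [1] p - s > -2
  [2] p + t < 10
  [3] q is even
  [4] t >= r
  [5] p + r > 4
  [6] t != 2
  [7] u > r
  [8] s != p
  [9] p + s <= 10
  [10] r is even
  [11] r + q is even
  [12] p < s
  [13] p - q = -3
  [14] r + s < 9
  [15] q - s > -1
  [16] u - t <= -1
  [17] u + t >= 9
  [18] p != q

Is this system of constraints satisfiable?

Satisfiable

One satisfying assignment is p = 3, q = 6, r = 4, s = 4, t = 6, u = 5.
For the less obvious constraints — constraint 1: p - s = -1; constraint 2: p + t = 9 — and the others hold by inspection.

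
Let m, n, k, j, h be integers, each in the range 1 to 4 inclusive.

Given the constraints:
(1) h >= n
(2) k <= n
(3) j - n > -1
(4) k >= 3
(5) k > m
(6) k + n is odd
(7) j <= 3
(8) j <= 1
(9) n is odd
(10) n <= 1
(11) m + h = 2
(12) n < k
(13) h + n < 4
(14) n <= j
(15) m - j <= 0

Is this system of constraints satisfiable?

From constraints 2 and 4: n ≥ k and k ≥ 3, so n ≥ 3. From constraints 8 and 14: n ≤ j and j ≤ 1, so n ≤ 1. But 1 < 3, so no value of n works.

Unsatisfiable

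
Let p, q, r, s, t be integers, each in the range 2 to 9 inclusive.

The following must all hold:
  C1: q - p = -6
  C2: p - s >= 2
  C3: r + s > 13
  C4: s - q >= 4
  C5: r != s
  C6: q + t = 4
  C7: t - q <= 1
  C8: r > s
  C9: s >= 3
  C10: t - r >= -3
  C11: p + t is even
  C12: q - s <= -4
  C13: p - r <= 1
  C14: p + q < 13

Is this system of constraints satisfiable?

Unsatisfiable

Constraints 2, 7, 10, 12, and 13 give t − r ≥ -3, r − p ≥ -1, p − s ≥ 2, s − q ≥ 4, q − t ≥ -1.
Adding all 5 inequalities: the left sides telescope to 0, and the right sides sum to (-3) + (-1) + 2 + 4 + (-1) = 1. So 0 ≥ 1, which is false.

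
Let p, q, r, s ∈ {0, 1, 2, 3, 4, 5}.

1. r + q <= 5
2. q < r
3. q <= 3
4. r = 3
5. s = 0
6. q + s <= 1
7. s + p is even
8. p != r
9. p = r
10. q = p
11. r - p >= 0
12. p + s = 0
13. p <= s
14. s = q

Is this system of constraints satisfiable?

Constraint 5 fixes s = 0 and constraint 4 fixes r = 3. Constraints 9, 10, and 14 give s = q = p = r, so s = r. But 0 ≠ 3 — contradiction.

Unsatisfiable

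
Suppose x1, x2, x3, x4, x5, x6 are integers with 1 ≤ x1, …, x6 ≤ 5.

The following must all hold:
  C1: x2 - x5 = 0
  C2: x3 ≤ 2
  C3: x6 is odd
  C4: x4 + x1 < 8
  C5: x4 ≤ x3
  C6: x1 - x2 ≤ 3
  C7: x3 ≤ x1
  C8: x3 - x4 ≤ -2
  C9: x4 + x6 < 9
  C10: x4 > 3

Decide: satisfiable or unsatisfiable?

Unsatisfiable

From constraint 10: x4 ≥ 4. From constraints 2 and 5: x4 ≤ x3 and x3 ≤ 2, so x4 ≤ 2. But 2 < 4, so no value of x4 works.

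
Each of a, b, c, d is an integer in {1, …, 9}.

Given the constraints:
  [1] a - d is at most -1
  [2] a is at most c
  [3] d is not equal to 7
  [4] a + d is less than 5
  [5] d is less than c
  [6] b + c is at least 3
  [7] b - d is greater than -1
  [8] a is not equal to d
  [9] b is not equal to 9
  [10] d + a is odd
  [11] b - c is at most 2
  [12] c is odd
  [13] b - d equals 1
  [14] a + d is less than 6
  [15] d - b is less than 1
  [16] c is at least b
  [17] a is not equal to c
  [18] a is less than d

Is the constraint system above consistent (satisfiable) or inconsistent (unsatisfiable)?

Satisfiable

Take a = 1, b = 3, c = 3, d = 2. Then constraint 1: a - d = -1; constraint 4: a + d = 3; constraint 6: b + c = 6, and every other listed constraint is also met.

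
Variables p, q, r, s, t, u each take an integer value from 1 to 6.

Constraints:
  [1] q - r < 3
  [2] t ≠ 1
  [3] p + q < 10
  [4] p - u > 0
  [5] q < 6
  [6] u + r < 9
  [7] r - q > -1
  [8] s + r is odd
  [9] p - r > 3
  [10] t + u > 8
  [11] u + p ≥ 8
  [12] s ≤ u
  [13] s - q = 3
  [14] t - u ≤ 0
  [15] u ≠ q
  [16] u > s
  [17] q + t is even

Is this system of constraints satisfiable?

Satisfiable

The assignment p = 6, q = 1, r = 1, s = 4, t = 5, u = 5 works:
  constraint 1 holds since q - r = 0.
  constraint 3 holds since p + q = 7.
  constraint 4 holds since p - u = 1.
The rest check out directly.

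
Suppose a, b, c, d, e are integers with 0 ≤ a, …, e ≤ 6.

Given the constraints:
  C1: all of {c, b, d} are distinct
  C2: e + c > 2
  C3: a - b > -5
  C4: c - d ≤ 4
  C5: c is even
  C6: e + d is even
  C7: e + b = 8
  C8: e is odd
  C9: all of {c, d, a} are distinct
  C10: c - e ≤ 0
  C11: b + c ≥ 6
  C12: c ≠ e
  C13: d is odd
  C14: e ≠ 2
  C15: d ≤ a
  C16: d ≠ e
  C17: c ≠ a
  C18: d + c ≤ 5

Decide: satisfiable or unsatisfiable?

Satisfiable

Take a = 3, b = 5, c = 2, d = 1, e = 3. Then constraint 2: e + c = 5; constraint 3: a - b = -2; constraint 4: c - d = 1, and every other listed constraint is also met.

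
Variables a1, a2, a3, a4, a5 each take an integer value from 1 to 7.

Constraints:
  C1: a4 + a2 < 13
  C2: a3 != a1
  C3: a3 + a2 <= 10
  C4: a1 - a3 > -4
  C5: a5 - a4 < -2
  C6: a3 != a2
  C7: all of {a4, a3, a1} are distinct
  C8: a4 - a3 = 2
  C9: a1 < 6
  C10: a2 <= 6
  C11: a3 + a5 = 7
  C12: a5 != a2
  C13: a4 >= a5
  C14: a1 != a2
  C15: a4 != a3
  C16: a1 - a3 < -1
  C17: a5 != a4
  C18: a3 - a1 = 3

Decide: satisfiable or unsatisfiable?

Satisfiable

Setting (a1, a2, a3, a4, a5) = (2, 4, 5, 7, 2) satisfies everything: constraint 1: a4 + a2 = 11; constraint 3: a3 + a2 = 9, and the others follow.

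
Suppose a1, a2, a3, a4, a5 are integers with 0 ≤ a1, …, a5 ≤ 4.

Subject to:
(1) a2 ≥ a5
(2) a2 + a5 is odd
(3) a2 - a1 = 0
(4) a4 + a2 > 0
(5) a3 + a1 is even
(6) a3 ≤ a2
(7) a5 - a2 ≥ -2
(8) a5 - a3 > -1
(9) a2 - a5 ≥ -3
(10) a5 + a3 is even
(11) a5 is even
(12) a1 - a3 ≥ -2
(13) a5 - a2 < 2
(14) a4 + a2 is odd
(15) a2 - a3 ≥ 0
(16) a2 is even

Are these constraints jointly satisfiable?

Unsatisfiable

Constraint 16 makes a2 even and constraint 11 makes a5 even, so a2 + a5 must be even. Constraint 2 says a2 + a5 is odd — contradiction.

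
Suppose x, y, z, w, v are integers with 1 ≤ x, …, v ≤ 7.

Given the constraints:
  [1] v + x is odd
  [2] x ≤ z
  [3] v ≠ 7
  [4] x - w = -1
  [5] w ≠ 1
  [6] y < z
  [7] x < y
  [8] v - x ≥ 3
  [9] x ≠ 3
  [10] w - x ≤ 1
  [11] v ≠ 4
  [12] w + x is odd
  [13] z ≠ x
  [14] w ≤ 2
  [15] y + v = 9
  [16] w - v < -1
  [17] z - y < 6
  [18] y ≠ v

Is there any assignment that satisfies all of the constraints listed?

Satisfiable

The assignment x = 1, y = 3, z = 7, w = 2, v = 6 works:
  constraint 4 holds since x - w = -1.
  constraint 8 holds since v - x = 5.
  constraint 10 holds since w - x = 1.
The rest check out directly.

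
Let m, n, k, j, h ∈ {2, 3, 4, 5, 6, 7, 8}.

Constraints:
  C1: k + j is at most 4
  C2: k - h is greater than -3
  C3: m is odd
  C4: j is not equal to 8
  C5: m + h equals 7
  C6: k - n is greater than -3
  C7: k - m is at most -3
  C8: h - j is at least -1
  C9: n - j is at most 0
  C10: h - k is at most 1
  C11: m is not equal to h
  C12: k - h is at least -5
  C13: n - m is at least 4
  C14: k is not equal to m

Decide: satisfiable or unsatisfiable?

Constraints 7, 8, 9, 12, and 13 give k − h ≥ -5, h − j ≥ -1, j − n ≥ 0, n − m ≥ 4, m − k ≥ 3.
Adding all 5 inequalities: the left sides telescope to 0, and the right sides sum to (-5) + (-1) + 0 + 4 + 3 = 1. So 0 ≥ 1, which is false.

Unsatisfiable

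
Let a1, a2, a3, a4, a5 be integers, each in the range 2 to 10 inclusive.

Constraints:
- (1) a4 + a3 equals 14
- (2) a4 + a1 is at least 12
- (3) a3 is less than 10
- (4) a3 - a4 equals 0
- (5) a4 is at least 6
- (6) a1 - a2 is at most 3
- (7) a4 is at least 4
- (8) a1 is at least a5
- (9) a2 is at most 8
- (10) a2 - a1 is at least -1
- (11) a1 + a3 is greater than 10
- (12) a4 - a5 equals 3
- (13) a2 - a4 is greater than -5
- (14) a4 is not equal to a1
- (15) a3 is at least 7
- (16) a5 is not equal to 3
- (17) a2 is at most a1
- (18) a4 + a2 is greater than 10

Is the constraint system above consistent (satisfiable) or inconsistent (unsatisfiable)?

Satisfiable

Setting (a1, a2, a3, a4, a5) = (5, 4, 7, 7, 4) satisfies everything: constraint 1: a4 + a3 = 14; constraint 2: a4 + a1 = 12; constraint 4: a3 - a4 = 0, and the others follow.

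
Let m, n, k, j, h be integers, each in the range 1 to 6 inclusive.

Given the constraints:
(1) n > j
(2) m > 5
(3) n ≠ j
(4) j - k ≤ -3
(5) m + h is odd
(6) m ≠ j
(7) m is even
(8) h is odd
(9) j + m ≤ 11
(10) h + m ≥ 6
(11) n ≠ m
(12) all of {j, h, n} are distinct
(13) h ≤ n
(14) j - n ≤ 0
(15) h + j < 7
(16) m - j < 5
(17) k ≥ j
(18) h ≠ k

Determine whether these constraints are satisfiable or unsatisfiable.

Setting (m, n, k, j, h) = (6, 5, 5, 2, 3) satisfies everything: constraint 4: j - k = -3; constraint 9: j + m = 8; constraint 10: h + m = 9, and the others follow.

Satisfiable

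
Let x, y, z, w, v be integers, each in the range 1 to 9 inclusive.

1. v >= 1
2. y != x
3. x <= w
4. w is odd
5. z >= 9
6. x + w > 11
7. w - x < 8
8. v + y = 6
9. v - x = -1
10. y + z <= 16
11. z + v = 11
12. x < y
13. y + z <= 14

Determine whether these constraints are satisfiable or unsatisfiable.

Satisfiable

The assignment x = 3, y = 4, z = 9, w = 9, v = 2 works:
  constraint 6 holds since x + w = 12.
  constraint 7 holds since w - x = 6.
  constraint 8 holds since v + y = 6.
The rest check out directly.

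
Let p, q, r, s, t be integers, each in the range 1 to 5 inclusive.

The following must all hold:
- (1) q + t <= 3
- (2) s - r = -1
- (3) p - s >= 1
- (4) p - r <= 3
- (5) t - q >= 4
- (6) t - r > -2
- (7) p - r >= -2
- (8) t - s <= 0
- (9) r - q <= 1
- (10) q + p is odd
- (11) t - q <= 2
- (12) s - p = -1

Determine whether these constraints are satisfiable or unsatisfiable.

Constraints 3, 4, 5, 8, and 9 give q − r ≥ -1, r − p ≥ -3, p − s ≥ 1, s − t ≥ 0, t − q ≥ 4.
Adding all 5 inequalities: the left sides telescope to 0, and the right sides sum to (-1) + (-3) + 1 + 0 + 4 = 1. So 0 ≥ 1, which is false.

Unsatisfiable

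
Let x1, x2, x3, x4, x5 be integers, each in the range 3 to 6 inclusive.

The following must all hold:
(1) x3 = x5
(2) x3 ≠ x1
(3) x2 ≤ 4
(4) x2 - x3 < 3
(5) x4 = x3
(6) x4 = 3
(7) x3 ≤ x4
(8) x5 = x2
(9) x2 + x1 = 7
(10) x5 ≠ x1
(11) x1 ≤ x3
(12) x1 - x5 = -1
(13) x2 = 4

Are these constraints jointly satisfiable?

Unsatisfiable

Constraint 6 fixes x4 = 3 and constraint 13 fixes x2 = 4. Constraints 1, 5, and 8 give x4 = x3 = x5 = x2, so x4 = x2. But 3 ≠ 4 — contradiction.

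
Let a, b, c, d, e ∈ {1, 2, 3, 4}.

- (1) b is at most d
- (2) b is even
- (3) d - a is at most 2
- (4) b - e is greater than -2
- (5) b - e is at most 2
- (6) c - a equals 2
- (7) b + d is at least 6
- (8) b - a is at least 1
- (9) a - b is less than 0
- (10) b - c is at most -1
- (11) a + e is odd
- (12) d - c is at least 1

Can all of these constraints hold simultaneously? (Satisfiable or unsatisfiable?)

Unsatisfiable

Constraints 3, 8, 10, and 12 give d − c ≥ 1, c − b ≥ 1, b − a ≥ 1, a − d ≥ -2.
Adding all 4 inequalities: the left sides telescope to 0, and the right sides sum to 1 + 1 + 1 + (-2) = 1. So 0 ≥ 1, which is false.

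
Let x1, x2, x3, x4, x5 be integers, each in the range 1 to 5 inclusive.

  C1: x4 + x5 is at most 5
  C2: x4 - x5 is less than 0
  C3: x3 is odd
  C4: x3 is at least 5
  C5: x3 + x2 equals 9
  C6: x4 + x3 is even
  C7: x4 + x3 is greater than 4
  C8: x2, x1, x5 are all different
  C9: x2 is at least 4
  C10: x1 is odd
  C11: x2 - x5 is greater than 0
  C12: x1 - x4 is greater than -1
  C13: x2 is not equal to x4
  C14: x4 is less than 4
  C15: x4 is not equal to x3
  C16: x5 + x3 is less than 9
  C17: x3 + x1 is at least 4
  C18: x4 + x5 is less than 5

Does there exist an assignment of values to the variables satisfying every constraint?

One satisfying assignment is x1 = 1, x2 = 4, x3 = 5, x4 = 1, x5 = 2.
For the less obvious constraints — constraint 1: x4 + x5 = 3; constraint 2: x4 - x5 = -1; constraint 5: x3 + x2 = 9 — and the others hold by inspection.

Satisfiable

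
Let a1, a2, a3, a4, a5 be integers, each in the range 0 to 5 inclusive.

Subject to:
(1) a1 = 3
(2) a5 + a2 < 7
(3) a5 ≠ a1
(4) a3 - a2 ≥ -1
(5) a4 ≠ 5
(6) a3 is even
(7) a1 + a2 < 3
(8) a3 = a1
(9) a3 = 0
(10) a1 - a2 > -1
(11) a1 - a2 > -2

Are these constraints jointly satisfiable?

Constraint 9 fixes a3 = 0 and constraint 1 fixes a1 = 3, but constraint 8 requires a3 = a1. Since 0 ≠ 3, contradiction.

Unsatisfiable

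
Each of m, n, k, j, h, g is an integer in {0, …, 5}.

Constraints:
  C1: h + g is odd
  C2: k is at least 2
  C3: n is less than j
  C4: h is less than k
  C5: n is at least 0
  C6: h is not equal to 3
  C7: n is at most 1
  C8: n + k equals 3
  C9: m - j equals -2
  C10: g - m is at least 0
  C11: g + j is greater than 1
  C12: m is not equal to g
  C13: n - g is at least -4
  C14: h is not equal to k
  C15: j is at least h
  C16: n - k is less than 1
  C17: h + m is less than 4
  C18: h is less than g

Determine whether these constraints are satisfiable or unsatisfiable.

Satisfiable

Take m = 0, n = 1, k = 2, j = 2, h = 1, g = 2. Then constraint 8: n + k = 3; constraint 9: m - j = -2; constraint 10: g - m = 2, and every other listed constraint is also met.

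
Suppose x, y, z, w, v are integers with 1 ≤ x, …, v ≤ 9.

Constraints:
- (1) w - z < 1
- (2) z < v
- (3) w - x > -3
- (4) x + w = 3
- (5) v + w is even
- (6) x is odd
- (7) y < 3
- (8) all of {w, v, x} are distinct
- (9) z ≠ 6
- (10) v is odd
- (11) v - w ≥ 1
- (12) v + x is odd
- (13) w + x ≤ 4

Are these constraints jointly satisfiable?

Unsatisfiable

Constraint 10 makes v odd and constraint 6 makes x odd, so v + x must be even. Constraint 12 says v + x is odd — contradiction.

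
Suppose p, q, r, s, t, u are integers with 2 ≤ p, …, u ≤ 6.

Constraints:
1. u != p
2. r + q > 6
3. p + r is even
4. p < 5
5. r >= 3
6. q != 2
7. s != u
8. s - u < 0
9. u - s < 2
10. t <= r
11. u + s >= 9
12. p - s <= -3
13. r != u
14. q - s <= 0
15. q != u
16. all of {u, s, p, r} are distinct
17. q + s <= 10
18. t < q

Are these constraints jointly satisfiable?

Satisfiable

Take p = 2, q = 5, r = 4, s = 5, t = 4, u = 6. Then constraint 2: r + q = 9; constraint 8: s - u = -1; constraint 9: u - s = 1, and every other listed constraint is also met.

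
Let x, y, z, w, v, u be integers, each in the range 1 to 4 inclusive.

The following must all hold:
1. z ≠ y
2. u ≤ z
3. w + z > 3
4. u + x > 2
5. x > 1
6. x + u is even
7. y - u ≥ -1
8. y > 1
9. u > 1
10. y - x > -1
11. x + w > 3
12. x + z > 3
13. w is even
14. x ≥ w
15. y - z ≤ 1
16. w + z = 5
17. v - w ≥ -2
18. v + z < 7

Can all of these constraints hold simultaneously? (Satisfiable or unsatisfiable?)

Setting (x, y, z, w, v, u) = (2, 2, 3, 2, 1, 2) satisfies everything: constraint 3: w + z = 5; constraint 4: u + x = 4, and the others follow.

Satisfiable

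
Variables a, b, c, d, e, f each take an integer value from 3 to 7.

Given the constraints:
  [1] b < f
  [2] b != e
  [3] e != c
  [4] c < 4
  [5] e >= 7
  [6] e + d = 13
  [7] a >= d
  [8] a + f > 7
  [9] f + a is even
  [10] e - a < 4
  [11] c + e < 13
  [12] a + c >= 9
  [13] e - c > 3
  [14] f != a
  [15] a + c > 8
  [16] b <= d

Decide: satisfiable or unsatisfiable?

The assignment a = 6, b = 3, c = 3, d = 6, e = 7, f = 4 works:
  constraint 6 holds since e + d = 13.
  constraint 8 holds since a + f = 10.
  constraint 10 holds since e - a = 1.
The rest check out directly.

Satisfiable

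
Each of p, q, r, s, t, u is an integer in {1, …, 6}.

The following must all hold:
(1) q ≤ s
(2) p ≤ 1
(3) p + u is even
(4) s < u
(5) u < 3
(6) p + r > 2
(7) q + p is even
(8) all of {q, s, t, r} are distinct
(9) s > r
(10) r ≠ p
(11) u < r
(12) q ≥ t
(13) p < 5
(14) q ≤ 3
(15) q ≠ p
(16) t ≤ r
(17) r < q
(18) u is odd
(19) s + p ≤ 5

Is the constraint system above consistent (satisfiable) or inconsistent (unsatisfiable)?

Unsatisfiable

Constraints 1, 4, 11, and 17 give q ≤ s, s < u, u < r, r < q. Chaining: q ≤ s < u < r < q, which forces q < q — impossible.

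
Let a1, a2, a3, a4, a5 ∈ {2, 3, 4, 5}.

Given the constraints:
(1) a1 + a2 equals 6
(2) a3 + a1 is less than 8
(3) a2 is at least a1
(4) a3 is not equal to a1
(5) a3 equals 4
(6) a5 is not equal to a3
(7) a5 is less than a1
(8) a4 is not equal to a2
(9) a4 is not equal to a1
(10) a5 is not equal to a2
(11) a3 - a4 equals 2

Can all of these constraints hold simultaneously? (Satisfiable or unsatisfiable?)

Satisfiable

The assignment a1 = 3, a2 = 3, a3 = 4, a4 = 2, a5 = 2 works:
  constraint 1 holds since a1 + a2 = 6.
  constraint 2 holds since a3 + a1 = 7.
The rest check out directly.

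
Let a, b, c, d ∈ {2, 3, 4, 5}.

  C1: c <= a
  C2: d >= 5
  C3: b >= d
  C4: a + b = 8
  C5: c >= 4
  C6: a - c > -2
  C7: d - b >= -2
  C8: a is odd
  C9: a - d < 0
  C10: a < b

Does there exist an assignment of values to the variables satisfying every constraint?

From constraints 1 and 5: a ≥ c ≥ 4. From constraints 2 and 3: b ≥ d ≥ 5. Hence a + b ≥ 9. But constraint 4 requires a + b = 8, and 8 < 9. Contradiction.

Unsatisfiable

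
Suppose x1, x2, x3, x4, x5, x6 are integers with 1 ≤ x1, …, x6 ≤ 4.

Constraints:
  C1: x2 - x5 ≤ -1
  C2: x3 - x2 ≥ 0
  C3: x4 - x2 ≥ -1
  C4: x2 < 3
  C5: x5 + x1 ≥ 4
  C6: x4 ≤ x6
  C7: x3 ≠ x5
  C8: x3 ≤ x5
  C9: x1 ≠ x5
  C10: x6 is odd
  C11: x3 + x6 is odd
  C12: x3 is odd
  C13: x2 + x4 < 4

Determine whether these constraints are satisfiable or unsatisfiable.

Constraint 12 makes x3 odd and constraint 10 makes x6 odd, so x3 + x6 must be even. Constraint 11 says x3 + x6 is odd — contradiction.

Unsatisfiable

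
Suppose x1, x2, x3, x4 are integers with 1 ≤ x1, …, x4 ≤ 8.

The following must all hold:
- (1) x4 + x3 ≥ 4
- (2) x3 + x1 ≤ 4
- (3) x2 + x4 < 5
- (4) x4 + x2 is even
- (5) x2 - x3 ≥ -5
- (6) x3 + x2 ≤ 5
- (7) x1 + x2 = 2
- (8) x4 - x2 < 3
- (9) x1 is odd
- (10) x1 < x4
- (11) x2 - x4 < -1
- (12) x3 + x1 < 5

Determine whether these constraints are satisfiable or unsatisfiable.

One satisfying assignment is x1 = 1, x2 = 1, x3 = 3, x4 = 3.
For the less obvious constraints — constraint 1: x4 + x3 = 6; constraint 2: x3 + x1 = 4; constraint 3: x2 + x4 = 4 — and the others hold by inspection.

Satisfiable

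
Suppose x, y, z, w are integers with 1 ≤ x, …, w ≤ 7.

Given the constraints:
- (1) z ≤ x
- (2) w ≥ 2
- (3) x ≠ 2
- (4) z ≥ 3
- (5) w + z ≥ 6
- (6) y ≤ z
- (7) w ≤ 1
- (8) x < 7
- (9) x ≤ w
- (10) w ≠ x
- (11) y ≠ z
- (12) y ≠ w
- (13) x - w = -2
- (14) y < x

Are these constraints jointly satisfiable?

Unsatisfiable

From constraints 1 and 4: x ≥ z and z ≥ 3, so x ≥ 3. From constraints 7 and 9: x ≤ w and w ≤ 1, so x ≤ 1. But 1 < 3, so no value of x works.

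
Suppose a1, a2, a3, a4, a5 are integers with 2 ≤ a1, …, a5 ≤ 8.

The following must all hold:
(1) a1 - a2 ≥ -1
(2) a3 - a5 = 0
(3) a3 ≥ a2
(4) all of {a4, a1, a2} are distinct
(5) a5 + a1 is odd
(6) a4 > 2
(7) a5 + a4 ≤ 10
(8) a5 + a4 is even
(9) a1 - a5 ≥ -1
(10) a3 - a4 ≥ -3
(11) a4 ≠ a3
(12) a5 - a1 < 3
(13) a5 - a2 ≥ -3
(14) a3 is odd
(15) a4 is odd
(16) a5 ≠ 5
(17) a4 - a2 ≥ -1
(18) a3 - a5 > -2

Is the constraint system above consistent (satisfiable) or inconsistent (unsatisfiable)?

Satisfiable

Try a1 = 2, a2 = 3, a3 = 3, a4 = 5, a5 = 3.
Check constraint 1: a1 - a2 = -1; constraint 2: a3 - a5 = 0; constraint 7: a5 + a4 = 8. The remaining constraints are straightforward to verify.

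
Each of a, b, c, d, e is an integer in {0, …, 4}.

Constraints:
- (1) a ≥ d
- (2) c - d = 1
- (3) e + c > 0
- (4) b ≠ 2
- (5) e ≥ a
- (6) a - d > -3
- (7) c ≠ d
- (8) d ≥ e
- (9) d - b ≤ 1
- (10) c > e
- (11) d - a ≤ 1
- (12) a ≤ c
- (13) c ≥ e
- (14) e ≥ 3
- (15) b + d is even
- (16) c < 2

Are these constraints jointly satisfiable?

Unsatisfiable

From constraints 13 and 14: c ≥ e and e ≥ 3, so c ≥ 3. From constraint 16: c ≤ 1. But 1 < 3, so no value of c works.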